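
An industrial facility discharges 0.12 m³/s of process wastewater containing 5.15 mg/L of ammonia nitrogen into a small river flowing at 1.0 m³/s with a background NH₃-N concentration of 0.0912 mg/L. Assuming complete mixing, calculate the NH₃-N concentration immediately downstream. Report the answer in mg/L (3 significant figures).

0.633 mg/L

Flow-weighted mixing gives C = (0.12·5.15 + 1·0.0912) / (0.12 + 1) = 0.7092/1.12 = 0.6332 mg/L.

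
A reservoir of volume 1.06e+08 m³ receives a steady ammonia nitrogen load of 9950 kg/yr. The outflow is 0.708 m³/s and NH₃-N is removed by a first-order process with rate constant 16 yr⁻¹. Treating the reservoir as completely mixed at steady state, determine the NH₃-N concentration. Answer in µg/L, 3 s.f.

Outflow Q = 0.708 m³/s × 3.156e+07 s/yr = 2.234e+07 m³/yr.
Steady-state CSTR mass balance: W = Q·C + k·V·C, so C = W/(Q + kV).
Q + kV = 2.234e+07 + 16·1.06e+08 = 1.718e+09 m³/yr.
C = 9950/1.718e+09 = 5.79e-06 kg/m³ = 0.00579 mg/L = 5.79 µg/L.

5.79 µg/L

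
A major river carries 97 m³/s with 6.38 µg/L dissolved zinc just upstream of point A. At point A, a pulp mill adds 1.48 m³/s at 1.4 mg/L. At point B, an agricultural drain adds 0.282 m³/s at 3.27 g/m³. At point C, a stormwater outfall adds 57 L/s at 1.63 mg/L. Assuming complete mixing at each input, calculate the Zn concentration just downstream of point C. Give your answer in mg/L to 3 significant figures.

6.38 µg/L = 0.00638 mg/L.
After input A: C = (97·0.00638 + 1.48·1.4) / 98.48 = 0.02732 mg/L.
After input B: C = (98.48·0.02732 + 0.282·3.27) / 98.76 = 0.03658 mg/L.
57 L/s = 0.057 m³/s.
After input C: C = (98.76·0.03658 + 0.057·1.63) / 98.82 = 0.0375 mg/L.

0.0375 mg/L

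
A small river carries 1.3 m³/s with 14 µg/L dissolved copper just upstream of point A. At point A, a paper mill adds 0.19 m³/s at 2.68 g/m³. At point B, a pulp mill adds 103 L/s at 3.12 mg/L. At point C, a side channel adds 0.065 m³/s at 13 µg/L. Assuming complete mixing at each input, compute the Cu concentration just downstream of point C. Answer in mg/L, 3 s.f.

0.512 mg/L

14 µg/L = 0.014 mg/L.
After input A: C = (1.3·0.014 + 0.19·2.68) / 1.49 = 0.354 mg/L.
103 L/s = 0.103 m³/s.
After input B: C = (1.49·0.354 + 0.103·3.12) / 1.593 = 0.5328 mg/L.
13 µg/L = 0.013 mg/L.
After input C: C = (1.593·0.5328 + 0.065·0.013) / 1.658 = 0.5124 mg/L.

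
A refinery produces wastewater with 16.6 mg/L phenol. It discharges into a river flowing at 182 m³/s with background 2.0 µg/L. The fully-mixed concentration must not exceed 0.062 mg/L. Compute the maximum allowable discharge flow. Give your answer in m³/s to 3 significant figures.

0.660 m³/s

2.0 µg/L = 0.002 mg/L.
Mass balance at complete mixing: C_std·(Q_w + Q_r) = Q_w·C_e + Q_r·C_b.
Rearranging, Q_w = Q_r·(C_std − C_b)/(C_e − C_std) = 182·(0.062 − 0.002) / (16.6 − 0.062) = 0.6603 m³/s.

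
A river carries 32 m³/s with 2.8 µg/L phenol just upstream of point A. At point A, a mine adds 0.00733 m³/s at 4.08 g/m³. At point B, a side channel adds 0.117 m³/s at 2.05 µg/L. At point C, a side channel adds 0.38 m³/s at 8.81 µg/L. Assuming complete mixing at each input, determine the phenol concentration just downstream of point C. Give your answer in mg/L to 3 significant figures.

0.00379 mg/L

2.8 µg/L = 0.0028 mg/L.
After input A: C = (32·0.0028 + 0.00733·4.08) / 32.01 = 0.003734 mg/L.
2.05 µg/L = 0.00205 mg/L.
After input B: C = (32.01·0.003734 + 0.117·0.00205) / 32.12 = 0.003728 mg/L.
8.81 µg/L = 0.00881 mg/L.
After input C: C = (32.12·0.003728 + 0.38·0.00881) / 32.5 = 0.003787 mg/L.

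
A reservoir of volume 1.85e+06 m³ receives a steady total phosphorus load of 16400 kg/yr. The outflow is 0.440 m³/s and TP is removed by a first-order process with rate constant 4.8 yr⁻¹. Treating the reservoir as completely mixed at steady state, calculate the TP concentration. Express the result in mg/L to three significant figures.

Outflow Q = 0.440 m³/s × 3.156e+07 s/yr = 1.389e+07 m³/yr.
Steady-state CSTR mass balance: W = Q·C + k·V·C, so C = W/(Q + kV).
Q + kV = 1.389e+07 + 4.8·1.85e+06 = 2.277e+07 m³/yr.
C = 16400/2.277e+07 = 0.0007204 kg/m³ = 0.7204 mg/L.

0.720 mg/L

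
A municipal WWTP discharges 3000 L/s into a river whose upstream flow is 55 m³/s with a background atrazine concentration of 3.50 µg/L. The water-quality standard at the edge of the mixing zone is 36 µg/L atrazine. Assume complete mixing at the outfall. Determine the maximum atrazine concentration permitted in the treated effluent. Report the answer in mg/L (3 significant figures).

0.632 mg/L

3000 L/s = 3 m³/s.
3.50 µg/L = 0.0035 mg/L.
36 µg/L = 0.036 mg/L.
Mass balance: 0.036·58 = 3·Cₑ + 55·0.0035.
Cₑ = (2.088 − 0.1925) / 3 = 0.6318 mg/L.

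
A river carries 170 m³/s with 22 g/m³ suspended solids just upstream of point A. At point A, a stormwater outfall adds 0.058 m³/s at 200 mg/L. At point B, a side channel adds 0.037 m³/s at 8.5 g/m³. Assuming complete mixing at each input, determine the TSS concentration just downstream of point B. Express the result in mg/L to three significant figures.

22.1 mg/L

After input A: C = (170·22 + 0.058·200) / 170.1 = 22.06 mg/L.
After input B: C = (170.1·22.06 + 0.037·8.5) / 170.1 = 22.06 mg/L.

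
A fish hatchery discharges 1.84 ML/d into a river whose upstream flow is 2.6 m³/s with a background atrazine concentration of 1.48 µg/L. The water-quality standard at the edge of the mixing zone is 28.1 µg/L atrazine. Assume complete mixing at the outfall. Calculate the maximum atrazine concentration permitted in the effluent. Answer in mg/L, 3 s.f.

1.84 ML/d = 0.0213 m³/s.
1.48 µg/L = 0.00148 mg/L.
28.1 µg/L = 0.0281 mg/L.
Mass balance: 0.0281·2.621 = 0.0213·Cₑ + 2.6·0.00148.
Cₑ = (0.07366 − 0.003848) / 0.0213 = 3.278 mg/L.

3.28 mg/L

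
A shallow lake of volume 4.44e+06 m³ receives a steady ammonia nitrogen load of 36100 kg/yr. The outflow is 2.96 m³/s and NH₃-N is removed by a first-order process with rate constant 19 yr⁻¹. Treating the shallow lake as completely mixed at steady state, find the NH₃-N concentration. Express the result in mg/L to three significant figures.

0.203 mg/L

Outflow Q = 2.96 m³/s × 3.156e+07 s/yr = 9.341e+07 m³/yr.
Steady-state CSTR mass balance: W = Q·C + k·V·C, so C = W/(Q + kV).
Q + kV = 9.341e+07 + 19·4.44e+06 = 1.778e+08 m³/yr.
C = 36100/1.778e+08 = 0.0002031 kg/m³ = 0.2031 mg/L.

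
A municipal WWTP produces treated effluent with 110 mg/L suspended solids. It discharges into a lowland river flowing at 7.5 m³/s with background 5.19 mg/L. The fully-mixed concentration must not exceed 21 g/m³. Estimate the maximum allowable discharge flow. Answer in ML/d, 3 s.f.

115 ML/d

Mass balance at complete mixing: C_std·(Q_w + Q_r) = Q_w·C_e + Q_r·C_b.
Rearranging, Q_w = Q_r·(C_std − C_b)/(C_e − C_std) = 7.5·(21 − 5.19) / (110 − 21) = 1.332 m³/s.
= 115.1 ML/d.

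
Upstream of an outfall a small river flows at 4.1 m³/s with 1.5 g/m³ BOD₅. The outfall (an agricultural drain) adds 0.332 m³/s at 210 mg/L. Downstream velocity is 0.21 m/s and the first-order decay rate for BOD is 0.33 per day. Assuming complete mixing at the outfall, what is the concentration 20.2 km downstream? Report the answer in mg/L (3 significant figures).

After complete mixing, C₀ = (0.332·210 + 4.1·1.5) / 4.432 = 17.12 mg/L.
Travel time t = 2.02e+04 m / 0.21 m/s = 9.619e+04 s = 1.113 d.
C = 17.12·exp(−0.33·1.113) = 17.12·0.6925 = 11.86 mg/L.

11.9 mg/L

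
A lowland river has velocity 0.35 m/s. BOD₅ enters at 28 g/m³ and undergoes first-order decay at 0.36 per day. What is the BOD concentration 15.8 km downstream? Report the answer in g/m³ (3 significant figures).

23.2 g/m³

Travel time t = 15.8 km / 0.35 m/s = 1.58e+04/0.35 = 4.514e+04 s = 0.5225 d.
First-order decay: C = 28·exp(−0.36·0.5225) = 28·0.8285 = 23.2 g/m³.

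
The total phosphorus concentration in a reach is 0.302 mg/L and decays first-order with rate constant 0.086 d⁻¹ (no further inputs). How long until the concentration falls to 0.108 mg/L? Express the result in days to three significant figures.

t = ln(C₀/C)/k = ln(0.302/0.108)/0.086 = 1.028/0.086 = 11.96 d.

12.0 d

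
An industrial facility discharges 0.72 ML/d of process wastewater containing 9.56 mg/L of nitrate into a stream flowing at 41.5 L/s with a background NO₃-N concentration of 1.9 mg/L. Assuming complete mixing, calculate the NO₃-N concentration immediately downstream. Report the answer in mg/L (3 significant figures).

0.72 ML/d = 0.008333 m³/s.
41.5 L/s = 0.0415 m³/s.
Conservation of mass across the mixing zone: C = (0.008333·9.56 + 0.0415·1.9) / (0.008333 + 0.0415) = 0.1585/0.04983 = 3.181 mg/L.

3.18 mg/L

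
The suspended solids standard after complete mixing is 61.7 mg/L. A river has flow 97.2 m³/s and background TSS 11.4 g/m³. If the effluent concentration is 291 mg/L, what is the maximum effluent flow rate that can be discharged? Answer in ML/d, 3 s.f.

1840 ML/d

Mass balance at complete mixing: C_std·(Q_w + Q_r) = Q_w·C_e + Q_r·C_b.
Rearranging, Q_w = Q_r·(C_std − C_b)/(C_e − C_std) = 97.2·(61.7 − 11.4) / (291 − 61.7) = 21.32 m³/s.
= 1842 ML/d.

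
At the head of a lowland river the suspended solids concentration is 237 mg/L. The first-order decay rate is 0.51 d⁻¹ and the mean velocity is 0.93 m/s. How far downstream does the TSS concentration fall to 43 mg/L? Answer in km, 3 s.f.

From C = C₀·e^(−kt), t = ln(C₀/C)/k = ln(237/43)/0.51 = 1.707/0.51 = 3.347 d.
Distance = v·t = 0.93 m/s × 2.892e+05 s = 2.689e+05 m = 268.9 km.

269 km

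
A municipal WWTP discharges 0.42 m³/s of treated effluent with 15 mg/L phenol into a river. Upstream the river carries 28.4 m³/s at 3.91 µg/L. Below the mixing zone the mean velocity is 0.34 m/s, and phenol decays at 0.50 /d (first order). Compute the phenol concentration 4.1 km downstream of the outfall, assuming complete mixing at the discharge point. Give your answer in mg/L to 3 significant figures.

3.91 µg/L = 0.00391 mg/L.
After complete mixing, C₀ = (0.42·15 + 28.4·0.00391) / 28.82 = 0.2225 mg/L.
Travel time t = 4100 m / 0.34 m/s = 1.206e+04 s = 0.1396 d.
C = 0.2225·exp(−0.50·0.1396) = 0.2225·0.9326 = 0.2075 mg/L.

0.207 mg/L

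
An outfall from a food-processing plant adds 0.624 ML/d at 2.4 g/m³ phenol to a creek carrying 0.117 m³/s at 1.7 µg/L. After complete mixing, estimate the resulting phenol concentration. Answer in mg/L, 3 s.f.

0.624 ML/d = 0.007222 m³/s.
1.7 µg/L = 0.0017 mg/L.
Flow-weighted mixing gives C = (0.007222·2.4 + 0.117·0.0017) / (0.007222 + 0.117) = 0.01753/0.1242 = 0.1411 mg/L.

0.141 mg/L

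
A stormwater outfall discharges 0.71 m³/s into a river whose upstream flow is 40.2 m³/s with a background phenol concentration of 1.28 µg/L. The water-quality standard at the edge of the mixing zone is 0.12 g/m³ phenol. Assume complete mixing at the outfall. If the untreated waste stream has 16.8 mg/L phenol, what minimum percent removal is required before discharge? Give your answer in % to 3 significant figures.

1.28 µg/L = 0.00128 mg/L.
Mass balance: 0.12·40.91 = 0.71·Cₑ + 40.2·0.00128.
Cₑ = (4.909 − 0.05146) / 0.71 = 6.842 mg/L.
Required removal = 1 − 6.842/16.8 = 59.27 %.

59.3 %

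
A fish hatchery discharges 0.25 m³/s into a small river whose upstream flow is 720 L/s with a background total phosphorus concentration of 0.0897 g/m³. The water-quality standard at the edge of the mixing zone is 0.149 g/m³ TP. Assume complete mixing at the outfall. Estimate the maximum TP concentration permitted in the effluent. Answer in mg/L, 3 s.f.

0.320 mg/L

720 L/s = 0.72 m³/s.
Mass balance: 0.149·0.97 = 0.25·Cₑ + 0.72·0.0897.
Cₑ = (0.1445 − 0.06458) / 0.25 = 0.3198 mg/L.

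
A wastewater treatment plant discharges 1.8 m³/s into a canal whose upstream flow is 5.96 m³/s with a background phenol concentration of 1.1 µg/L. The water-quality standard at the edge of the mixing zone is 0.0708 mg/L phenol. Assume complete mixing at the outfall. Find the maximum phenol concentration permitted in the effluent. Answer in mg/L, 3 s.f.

1.1 µg/L = 0.0011 mg/L.
Mass balance: 0.0708·7.76 = 1.8·Cₑ + 5.96·0.0011.
Cₑ = (0.5494 − 0.006556) / 1.8 = 0.3016 mg/L.

0.302 mg/L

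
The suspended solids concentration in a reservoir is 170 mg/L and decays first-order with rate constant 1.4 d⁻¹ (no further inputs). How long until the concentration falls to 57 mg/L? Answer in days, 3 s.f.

t = ln(C₀/C)/k = ln(170/57)/1.4 = 1.093/1.4 = 0.7805 d.

0.781 d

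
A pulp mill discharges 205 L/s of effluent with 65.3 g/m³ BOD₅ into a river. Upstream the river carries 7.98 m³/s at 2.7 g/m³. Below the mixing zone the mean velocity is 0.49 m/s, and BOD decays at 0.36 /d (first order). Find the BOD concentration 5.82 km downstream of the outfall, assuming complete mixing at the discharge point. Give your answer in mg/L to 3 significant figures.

4.06 mg/L

205 L/s = 0.205 m³/s.
After complete mixing, C₀ = (0.205·65.3 + 7.98·2.7) / 8.185 = 4.268 mg/L.
Travel time t = 5820 m / 0.49 m/s = 1.188e+04 s = 0.1375 d.
C = 4.268·exp(−0.36·0.1375) = 4.268·0.9517 = 4.062 mg/L.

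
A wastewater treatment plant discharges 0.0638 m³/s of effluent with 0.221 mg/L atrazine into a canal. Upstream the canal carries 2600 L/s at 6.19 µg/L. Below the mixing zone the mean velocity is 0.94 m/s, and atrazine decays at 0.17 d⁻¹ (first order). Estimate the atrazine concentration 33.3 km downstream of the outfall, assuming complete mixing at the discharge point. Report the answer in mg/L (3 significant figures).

2600 L/s = 2.6 m³/s.
6.19 µg/L = 0.00619 mg/L.
After complete mixing, C₀ = (0.0638·0.221 + 2.6·0.00619) / 2.664 = 0.01133 mg/L.
Travel time t = 3.33e+04 m / 0.94 m/s = 3.543e+04 s = 0.41 d.
C = 0.01133·exp(−0.17·0.41) = 0.01133·0.9327 = 0.01057 mg/L.

0.0106 mg/L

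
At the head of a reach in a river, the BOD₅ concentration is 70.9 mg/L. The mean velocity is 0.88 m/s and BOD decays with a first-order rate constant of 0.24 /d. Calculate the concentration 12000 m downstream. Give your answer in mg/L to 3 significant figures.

Travel time t = 12000 m / 0.88 m/s = 1.2e+04/0.88 = 1.364e+04 s = 0.1578 d.
First-order decay: C = 70.9·exp(−0.24·0.1578) = 70.9·0.9628 = 68.26 mg/L.

68.3 mg/L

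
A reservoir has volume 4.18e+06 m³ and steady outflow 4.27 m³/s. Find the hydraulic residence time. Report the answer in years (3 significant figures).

Q = 4.27 m³/s × 3.156e+07 s/yr = 1.348e+08 m³/yr.
Hydraulic residence time τ = V/Q = 4.18e+06/1.348e+08 = 0.03102 yr.

0.0310 yr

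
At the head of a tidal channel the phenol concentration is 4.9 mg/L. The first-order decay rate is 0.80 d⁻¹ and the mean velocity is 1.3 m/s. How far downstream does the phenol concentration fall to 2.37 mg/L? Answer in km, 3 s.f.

From C = C₀·e^(−kt), t = ln(C₀/C)/k = ln(4.9/2.37)/0.80 = 0.7263/0.80 = 0.9079 d.
Distance = v·t = 1.3 m/s × 7.845e+04 s = 1.02e+05 m = 102 km.

102 km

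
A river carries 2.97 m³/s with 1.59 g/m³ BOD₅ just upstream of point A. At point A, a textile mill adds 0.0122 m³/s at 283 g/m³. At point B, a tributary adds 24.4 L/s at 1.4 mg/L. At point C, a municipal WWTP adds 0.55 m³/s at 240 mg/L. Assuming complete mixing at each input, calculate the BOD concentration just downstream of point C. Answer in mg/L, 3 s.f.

39.4 mg/L

After input A: C = (2.97·1.59 + 0.0122·283) / 2.982 = 2.741 mg/L.
24.4 L/s = 0.0244 m³/s.
After input B: C = (2.982·2.741 + 0.0244·1.4) / 3.007 = 2.73 mg/L.
After input C: C = (3.007·2.73 + 0.55·240) / 3.557 = 39.42 mg/L.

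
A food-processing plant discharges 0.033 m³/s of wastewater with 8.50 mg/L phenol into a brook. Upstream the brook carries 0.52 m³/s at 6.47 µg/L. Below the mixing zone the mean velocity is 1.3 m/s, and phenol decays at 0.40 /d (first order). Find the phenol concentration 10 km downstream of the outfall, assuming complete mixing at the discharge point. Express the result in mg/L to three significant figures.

6.47 µg/L = 0.00647 mg/L.
After complete mixing, C₀ = (0.033·8.5 + 0.52·0.00647) / 0.553 = 0.5133 mg/L.
Travel time t = 1e+04 m / 1.3 m/s = 7692 s = 0.08903 d.
C = 0.5133·exp(−0.40·0.08903) = 0.5133·0.965 = 0.4954 mg/L.

0.495 mg/L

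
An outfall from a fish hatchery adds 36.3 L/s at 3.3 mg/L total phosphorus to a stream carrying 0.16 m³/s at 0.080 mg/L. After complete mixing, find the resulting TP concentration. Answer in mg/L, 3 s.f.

0.675 mg/L

36.3 L/s = 0.0363 m³/s.
Flow-weighted mixing gives C = (0.0363·3.3 + 0.16·0.08) / (0.0363 + 0.16) = 0.1326/0.1963 = 0.6754 mg/L.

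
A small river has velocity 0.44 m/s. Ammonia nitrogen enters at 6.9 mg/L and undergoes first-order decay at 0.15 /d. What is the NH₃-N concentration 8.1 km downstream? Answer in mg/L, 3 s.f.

Travel time t = 8.1 km / 0.44 m/s = 8100/0.44 = 1.841e+04 s = 0.2131 d.
First-order decay: C = 6.9·exp(−0.15·0.2131) = 6.9·0.9685 = 6.683 mg/L.

6.68 mg/L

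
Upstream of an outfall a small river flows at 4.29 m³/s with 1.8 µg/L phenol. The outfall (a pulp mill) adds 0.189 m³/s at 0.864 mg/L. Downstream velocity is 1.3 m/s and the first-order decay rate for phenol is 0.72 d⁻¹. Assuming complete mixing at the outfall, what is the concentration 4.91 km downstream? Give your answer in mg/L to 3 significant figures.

1.8 µg/L = 0.0018 mg/L.
After complete mixing, C₀ = (0.189·0.864 + 4.29·0.0018) / 4.479 = 0.03818 mg/L.
Travel time t = 4910 m / 1.3 m/s = 3777 s = 0.04371 d.
C = 0.03818·exp(−0.72·0.04371) = 0.03818·0.969 = 0.037 mg/L.

0.0370 mg/L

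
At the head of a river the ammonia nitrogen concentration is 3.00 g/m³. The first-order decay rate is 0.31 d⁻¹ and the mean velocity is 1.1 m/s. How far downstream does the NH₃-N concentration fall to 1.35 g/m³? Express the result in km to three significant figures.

245 km

From C = C₀·e^(−kt), t = ln(C₀/C)/k = ln(3.00/1.35)/0.31 = 0.7985/0.31 = 2.576 d.
Distance = v·t = 1.1 m/s × 2.226e+05 s = 2.448e+05 m = 244.8 km.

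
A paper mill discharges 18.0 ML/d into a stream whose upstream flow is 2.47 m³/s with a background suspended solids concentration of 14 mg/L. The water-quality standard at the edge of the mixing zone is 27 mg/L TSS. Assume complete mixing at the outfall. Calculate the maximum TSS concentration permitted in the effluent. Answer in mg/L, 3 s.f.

181 mg/L

18.0 ML/d = 0.2083 m³/s.
Mass balance: 27·2.678 = 0.2083·Cₑ + 2.47·14.
Cₑ = (72.32 − 34.58) / 0.2083 = 181.1 mg/L.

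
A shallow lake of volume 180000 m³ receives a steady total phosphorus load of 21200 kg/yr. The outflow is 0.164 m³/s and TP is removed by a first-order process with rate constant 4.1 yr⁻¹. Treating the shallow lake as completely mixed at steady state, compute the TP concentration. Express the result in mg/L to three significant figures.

Outflow Q = 0.164 m³/s × 3.156e+07 s/yr = 5.175e+06 m³/yr.
Steady-state CSTR mass balance: W = Q·C + k·V·C, so C = W/(Q + kV).
Q + kV = 5.175e+06 + 4.1·180000 = 5.913e+06 m³/yr.
C = 21200/5.913e+06 = 0.003585 kg/m³ = 3.585 mg/L.

3.59 mg/L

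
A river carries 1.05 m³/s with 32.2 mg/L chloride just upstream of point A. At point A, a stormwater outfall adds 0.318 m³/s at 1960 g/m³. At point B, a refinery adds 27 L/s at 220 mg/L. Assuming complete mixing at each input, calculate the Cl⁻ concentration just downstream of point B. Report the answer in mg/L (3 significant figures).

475 mg/L

After input A: C = (1.05·32.2 + 0.318·1960) / 1.368 = 480.3 mg/L.
27 L/s = 0.027 m³/s.
After input B: C = (1.368·480.3 + 0.027·220) / 1.395 = 475.3 mg/L.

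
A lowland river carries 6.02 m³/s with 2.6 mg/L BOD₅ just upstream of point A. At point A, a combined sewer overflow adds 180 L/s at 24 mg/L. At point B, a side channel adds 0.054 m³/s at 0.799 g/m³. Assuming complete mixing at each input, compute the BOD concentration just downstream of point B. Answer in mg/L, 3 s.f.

3.20 mg/L

180 L/s = 0.18 m³/s.
After input A: C = (6.02·2.6 + 0.18·24) / 6.2 = 3.221 mg/L.
After input B: C = (6.2·3.221 + 0.054·0.799) / 6.254 = 3.2 mg/L.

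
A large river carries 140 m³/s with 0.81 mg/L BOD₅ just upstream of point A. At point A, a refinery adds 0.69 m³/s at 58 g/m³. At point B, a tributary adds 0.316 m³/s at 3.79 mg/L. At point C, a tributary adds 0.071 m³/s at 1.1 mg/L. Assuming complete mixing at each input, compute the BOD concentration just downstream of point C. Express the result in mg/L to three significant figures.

After input A: C = (140·0.81 + 0.69·58) / 140.7 = 1.09 mg/L.
After input B: C = (140.7·1.09 + 0.316·3.79) / 141 = 1.097 mg/L.
After input C: C = (141·1.097 + 0.071·1.1) / 141.1 = 1.097 mg/L.

1.10 mg/L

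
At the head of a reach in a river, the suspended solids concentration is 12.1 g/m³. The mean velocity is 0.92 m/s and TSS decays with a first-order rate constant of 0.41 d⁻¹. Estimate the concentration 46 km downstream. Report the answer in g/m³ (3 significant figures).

Travel time t = 46 km / 0.92 m/s = 4.6e+04/0.92 = 5e+04 s = 0.5787 d.
First-order decay: C = 12.1·exp(−0.41·0.5787) = 12.1·0.7888 = 9.544 g/m³.

9.54 g/m³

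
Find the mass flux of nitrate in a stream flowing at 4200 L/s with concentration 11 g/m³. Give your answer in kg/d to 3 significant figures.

3990 kg/d

4200 L/s = 4.2 m³/s.
Mass flux = Q·C = 4.2 m³/s × 11 g/m³ = 46.2 g/s.
= 46.2 g/s × 86.4 = 3992 kg/d.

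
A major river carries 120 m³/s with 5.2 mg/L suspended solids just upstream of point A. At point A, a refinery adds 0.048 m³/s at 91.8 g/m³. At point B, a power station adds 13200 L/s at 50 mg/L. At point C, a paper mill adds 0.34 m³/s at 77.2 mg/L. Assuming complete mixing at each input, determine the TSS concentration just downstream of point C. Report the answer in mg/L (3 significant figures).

After input A: C = (120·5.2 + 0.048·91.8) / 120 = 5.235 mg/L.
13200 L/s = 13.2 m³/s.
After input B: C = (120·5.235 + 13.2·50) / 133.2 = 9.669 mg/L.
After input C: C = (133.2·9.669 + 0.34·77.2) / 133.6 = 9.841 mg/L.

9.84 mg/L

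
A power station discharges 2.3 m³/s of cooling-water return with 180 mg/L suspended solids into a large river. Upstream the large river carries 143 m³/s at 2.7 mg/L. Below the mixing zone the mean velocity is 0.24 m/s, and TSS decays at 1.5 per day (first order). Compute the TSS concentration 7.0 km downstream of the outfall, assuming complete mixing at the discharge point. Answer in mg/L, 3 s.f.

3.32 mg/L

After complete mixing, C₀ = (2.3·180 + 143·2.7) / 145.3 = 5.507 mg/L.
Travel time t = 7000 m / 0.24 m/s = 2.917e+04 s = 0.3376 d.
C = 5.507·exp(−1.5·0.3376) = 5.507·0.6027 = 3.319 mg/L.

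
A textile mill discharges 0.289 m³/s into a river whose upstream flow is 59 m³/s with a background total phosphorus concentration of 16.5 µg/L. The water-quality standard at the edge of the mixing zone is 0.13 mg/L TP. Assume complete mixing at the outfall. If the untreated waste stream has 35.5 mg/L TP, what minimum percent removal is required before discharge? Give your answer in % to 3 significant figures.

34.4 %

16.5 µg/L = 0.0165 mg/L.
Mass balance: 0.13·59.29 = 0.289·Cₑ + 59·0.0165.
Cₑ = (7.708 − 0.9735) / 0.289 = 23.3 mg/L.
Required removal = 1 − 23.3/35.5 = 34.36 %.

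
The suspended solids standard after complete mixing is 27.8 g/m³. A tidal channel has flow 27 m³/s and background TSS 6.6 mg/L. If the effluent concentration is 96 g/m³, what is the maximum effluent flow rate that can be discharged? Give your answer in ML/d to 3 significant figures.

725 ML/d

Mass balance at complete mixing: C_std·(Q_w + Q_r) = Q_w·C_e + Q_r·C_b.
Rearranging, Q_w = Q_r·(C_std − C_b)/(C_e − C_std) = 27·(27.8 − 6.6) / (96 − 27.8) = 8.393 m³/s.
= 725.2 ML/d.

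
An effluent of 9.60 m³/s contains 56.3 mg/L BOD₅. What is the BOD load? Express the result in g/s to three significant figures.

540 g/s

Mass flux = Q·C = 9.6 m³/s × 56.3 g/m³ = 540.5 g/s.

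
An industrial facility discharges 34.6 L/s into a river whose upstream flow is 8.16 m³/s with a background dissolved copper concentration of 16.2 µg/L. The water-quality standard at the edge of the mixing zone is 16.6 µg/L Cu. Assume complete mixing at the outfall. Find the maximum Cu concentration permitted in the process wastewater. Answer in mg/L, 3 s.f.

34.6 L/s = 0.0346 m³/s.
16.2 µg/L = 0.0162 mg/L.
16.6 µg/L = 0.0166 mg/L.
Mass balance: 0.0166·8.195 = 0.0346·Cₑ + 8.16·0.0162.
Cₑ = (0.136 − 0.1322) / 0.0346 = 0.1109 mg/L.

0.111 mg/L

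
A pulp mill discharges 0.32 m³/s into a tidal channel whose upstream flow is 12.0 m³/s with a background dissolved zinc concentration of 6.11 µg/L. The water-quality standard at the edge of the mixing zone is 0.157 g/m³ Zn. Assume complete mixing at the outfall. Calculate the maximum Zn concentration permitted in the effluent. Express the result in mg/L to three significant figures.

6.11 µg/L = 0.00611 mg/L.
Mass balance: 0.157·12.32 = 0.32·Cₑ + 12·0.00611.
Cₑ = (1.934 − 0.07332) / 0.32 = 5.815 mg/L.

5.82 mg/L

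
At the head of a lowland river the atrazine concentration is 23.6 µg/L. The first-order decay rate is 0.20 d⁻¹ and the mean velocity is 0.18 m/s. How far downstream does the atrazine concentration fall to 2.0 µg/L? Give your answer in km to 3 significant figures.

192 km

From C = C₀·e^(−kt), t = ln(C₀/C)/k = ln(23.6/2.0)/0.20 = 2.468/0.20 = 12.34 d.
Distance = v·t = 0.18 m/s × 1.066e+06 s = 1.919e+05 m = 191.9 km.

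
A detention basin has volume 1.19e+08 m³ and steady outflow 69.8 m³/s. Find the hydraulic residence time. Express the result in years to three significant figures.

0.0540 yr

Q = 69.8 m³/s × 3.156e+07 s/yr = 2.203e+09 m³/yr.
Hydraulic residence time τ = V/Q = 1.19e+08/2.203e+09 = 0.05402 yr.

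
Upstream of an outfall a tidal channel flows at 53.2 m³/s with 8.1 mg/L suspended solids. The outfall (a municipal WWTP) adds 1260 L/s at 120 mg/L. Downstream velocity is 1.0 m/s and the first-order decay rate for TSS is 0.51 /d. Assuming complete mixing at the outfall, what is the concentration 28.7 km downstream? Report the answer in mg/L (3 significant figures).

9.02 mg/L

1260 L/s = 1.26 m³/s.
After complete mixing, C₀ = (1.26·120 + 53.2·8.1) / 54.46 = 10.69 mg/L.
Travel time t = 2.87e+04 m / 1.0 m/s = 2.87e+04 s = 0.3322 d.
C = 10.69·exp(−0.51·0.3322) = 10.69·0.8442 = 9.023 mg/L.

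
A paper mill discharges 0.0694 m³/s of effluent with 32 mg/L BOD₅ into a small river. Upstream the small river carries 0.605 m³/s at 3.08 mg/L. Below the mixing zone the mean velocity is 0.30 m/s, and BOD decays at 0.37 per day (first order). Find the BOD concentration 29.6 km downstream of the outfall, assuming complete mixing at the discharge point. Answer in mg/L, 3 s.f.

3.97 mg/L

After complete mixing, C₀ = (0.0694·32 + 0.605·3.08) / 0.6744 = 6.056 mg/L.
Travel time t = 2.96e+04 m / 0.30 m/s = 9.867e+04 s = 1.142 d.
C = 6.056·exp(−0.37·1.142) = 6.056·0.6554 = 3.969 mg/L.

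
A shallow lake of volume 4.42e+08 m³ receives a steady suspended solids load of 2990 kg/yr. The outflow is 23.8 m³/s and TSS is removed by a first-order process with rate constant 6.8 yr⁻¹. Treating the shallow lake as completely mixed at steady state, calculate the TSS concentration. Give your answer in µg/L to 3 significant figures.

0.796 µg/L

Outflow Q = 23.8 m³/s × 3.156e+07 s/yr = 7.511e+08 m³/yr.
Steady-state CSTR mass balance: W = Q·C + k·V·C, so C = W/(Q + kV).
Q + kV = 7.511e+08 + 6.8·4.42e+08 = 3.757e+09 m³/yr.
C = 2990/3.757e+09 = 7.959e-07 kg/m³ = 0.0007959 mg/L = 0.7959 µg/L.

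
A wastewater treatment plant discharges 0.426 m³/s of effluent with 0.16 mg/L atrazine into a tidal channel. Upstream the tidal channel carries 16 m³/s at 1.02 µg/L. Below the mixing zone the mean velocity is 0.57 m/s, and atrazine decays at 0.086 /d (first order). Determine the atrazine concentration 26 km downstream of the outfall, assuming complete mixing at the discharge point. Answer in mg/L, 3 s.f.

1.02 µg/L = 0.00102 mg/L.
After complete mixing, C₀ = (0.426·0.16 + 16·0.00102) / 16.43 = 0.005143 mg/L.
Travel time t = 2.6e+04 m / 0.57 m/s = 4.561e+04 s = 0.5279 d.
C = 0.005143·exp(−0.086·0.5279) = 0.005143·0.9556 = 0.004915 mg/L.

0.00491 mg/L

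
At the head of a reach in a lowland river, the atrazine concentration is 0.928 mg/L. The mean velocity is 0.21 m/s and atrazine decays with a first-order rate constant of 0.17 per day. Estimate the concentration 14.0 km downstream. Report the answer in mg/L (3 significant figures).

Travel time t = 14.0 km / 0.21 m/s = 1.4e+04/0.21 = 6.667e+04 s = 0.7716 d.
First-order decay: C = 0.928·exp(−0.17·0.7716) = 0.928·0.8771 = 0.8139 mg/L.

0.814 mg/L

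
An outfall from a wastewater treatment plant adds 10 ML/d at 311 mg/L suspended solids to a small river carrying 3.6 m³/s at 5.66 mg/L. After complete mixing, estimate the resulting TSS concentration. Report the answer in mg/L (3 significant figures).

15.2 mg/L

10 ML/d = 0.1157 m³/s.
Conservation of mass across the mixing zone: C = (0.1157·311 + 3.6·5.66) / (0.1157 + 3.6) = 56.37/3.716 = 15.17 mg/L.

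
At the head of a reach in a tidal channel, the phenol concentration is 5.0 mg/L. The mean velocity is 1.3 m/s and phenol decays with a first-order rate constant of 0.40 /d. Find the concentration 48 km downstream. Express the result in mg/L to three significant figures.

Travel time t = 48 km / 1.3 m/s = 4.8e+04/1.3 = 3.692e+04 s = 0.4274 d.
First-order decay: C = 5.0·exp(−0.40·0.4274) = 5.0·0.8429 = 4.214 mg/L.

4.21 mg/L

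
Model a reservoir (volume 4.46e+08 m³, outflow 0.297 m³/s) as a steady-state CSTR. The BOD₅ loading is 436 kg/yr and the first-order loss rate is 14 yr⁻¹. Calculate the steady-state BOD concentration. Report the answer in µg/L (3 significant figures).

0.0697 µg/L

Outflow Q = 0.297 m³/s × 3.156e+07 s/yr = 9.373e+06 m³/yr.
Steady-state CSTR mass balance: W = Q·C + k·V·C, so C = W/(Q + kV).
Q + kV = 9.373e+06 + 14·4.46e+08 = 6.253e+09 m³/yr.
C = 436/6.253e+09 = 6.972e-08 kg/m³ = 6.972e-05 mg/L = 0.06972 µg/L.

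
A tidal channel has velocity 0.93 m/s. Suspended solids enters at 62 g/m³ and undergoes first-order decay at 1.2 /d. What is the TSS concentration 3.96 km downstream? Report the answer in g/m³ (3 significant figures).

Travel time t = 3.96 km / 0.93 m/s = 3960/0.93 = 4258 s = 0.04928 d.
First-order decay: C = 62·exp(−1.2·0.04928) = 62·0.9426 = 58.44 g/m³.

58.4 g/m³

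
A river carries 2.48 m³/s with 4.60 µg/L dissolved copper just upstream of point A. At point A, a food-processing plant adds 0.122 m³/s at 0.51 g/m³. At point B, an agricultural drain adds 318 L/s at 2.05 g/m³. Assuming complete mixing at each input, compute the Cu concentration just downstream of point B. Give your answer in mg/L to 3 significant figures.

4.60 µg/L = 0.0046 mg/L.
After input A: C = (2.48·0.0046 + 0.122·0.51) / 2.602 = 0.0283 mg/L.
318 L/s = 0.318 m³/s.
After input B: C = (2.602·0.0283 + 0.318·2.05) / 2.92 = 0.2485 mg/L.

0.248 mg/L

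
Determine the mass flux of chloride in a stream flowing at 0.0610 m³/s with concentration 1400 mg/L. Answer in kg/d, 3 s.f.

Mass flux = Q·C = 0.061 m³/s × 1400 g/m³ = 85.4 g/s.
= 85.4 g/s × 86.4 = 7379 kg/d.

7380 kg/d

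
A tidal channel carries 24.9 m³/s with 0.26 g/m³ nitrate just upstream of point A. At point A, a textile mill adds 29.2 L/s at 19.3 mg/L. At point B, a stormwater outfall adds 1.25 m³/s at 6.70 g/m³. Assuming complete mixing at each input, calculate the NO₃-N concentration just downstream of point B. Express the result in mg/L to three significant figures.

0.589 mg/L

29.2 L/s = 0.0292 m³/s.
After input A: C = (24.9·0.26 + 0.0292·19.3) / 24.93 = 0.2823 mg/L.
After input B: C = (24.93·0.2823 + 1.25·6.7) / 26.18 = 0.5887 mg/L.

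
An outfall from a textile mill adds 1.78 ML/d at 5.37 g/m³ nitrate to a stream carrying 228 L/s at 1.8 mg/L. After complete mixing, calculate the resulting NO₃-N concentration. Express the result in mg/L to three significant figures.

1.78 ML/d = 0.0206 m³/s.
228 L/s = 0.228 m³/s.
Conservation of mass across the mixing zone: C = (0.0206·5.37 + 0.228·1.8) / (0.0206 + 0.228) = 0.521/0.2486 = 2.096 mg/L.

2.10 mg/L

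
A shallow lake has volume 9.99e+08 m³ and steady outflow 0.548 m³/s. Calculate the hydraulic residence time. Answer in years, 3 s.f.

57.8 yr

Q = 0.548 m³/s × 3.156e+07 s/yr = 1.729e+07 m³/yr.
Hydraulic residence time τ = V/Q = 9.99e+08/1.729e+07 = 57.77 yr.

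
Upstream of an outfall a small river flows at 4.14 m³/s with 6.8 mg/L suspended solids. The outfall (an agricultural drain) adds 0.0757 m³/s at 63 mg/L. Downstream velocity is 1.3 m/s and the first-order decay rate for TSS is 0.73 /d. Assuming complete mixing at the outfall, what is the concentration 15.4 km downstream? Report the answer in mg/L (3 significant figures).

After complete mixing, C₀ = (0.0757·63 + 4.14·6.8) / 4.216 = 7.809 mg/L.
Travel time t = 1.54e+04 m / 1.3 m/s = 1.185e+04 s = 0.1371 d.
C = 7.809·exp(−0.73·0.1371) = 7.809·0.9048 = 7.065 mg/L.

7.07 mg/L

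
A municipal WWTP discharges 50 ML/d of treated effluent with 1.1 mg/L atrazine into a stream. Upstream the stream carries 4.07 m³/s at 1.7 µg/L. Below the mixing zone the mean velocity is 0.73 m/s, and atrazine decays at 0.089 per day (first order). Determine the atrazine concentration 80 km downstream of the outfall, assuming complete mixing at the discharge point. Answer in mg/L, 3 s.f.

50 ML/d = 0.5787 m³/s.
1.7 µg/L = 0.0017 mg/L.
After complete mixing, C₀ = (0.5787·1.1 + 4.07·0.0017) / 4.649 = 0.1384 mg/L.
Travel time t = 8e+04 m / 0.73 m/s = 1.096e+05 s = 1.268 d.
C = 0.1384·exp(−0.089·1.268) = 0.1384·0.8933 = 0.1236 mg/L.

0.124 mg/L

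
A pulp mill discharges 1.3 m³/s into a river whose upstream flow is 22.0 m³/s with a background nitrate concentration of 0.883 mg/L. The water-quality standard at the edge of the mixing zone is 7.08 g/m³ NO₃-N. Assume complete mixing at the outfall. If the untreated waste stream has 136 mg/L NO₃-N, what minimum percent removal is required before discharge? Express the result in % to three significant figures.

17.7 %

Mass balance: 7.08·23.3 = 1.3·Cₑ + 22·0.883.
Cₑ = (165 − 19.43) / 1.3 = 112 mg/L.
Required removal = 1 − 112/136 = 17.68 %.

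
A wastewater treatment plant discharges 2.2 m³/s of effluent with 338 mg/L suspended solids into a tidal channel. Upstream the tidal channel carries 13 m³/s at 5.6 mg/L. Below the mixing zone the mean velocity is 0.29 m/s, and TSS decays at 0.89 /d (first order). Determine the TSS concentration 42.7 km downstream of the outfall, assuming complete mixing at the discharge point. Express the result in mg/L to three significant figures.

After complete mixing, C₀ = (2.2·338 + 13·5.6) / 15.2 = 53.71 mg/L.
Travel time t = 4.27e+04 m / 0.29 m/s = 1.472e+05 s = 1.704 d.
C = 53.71·exp(−0.89·1.704) = 53.71·0.2194 = 11.79 mg/L.

11.8 mg/L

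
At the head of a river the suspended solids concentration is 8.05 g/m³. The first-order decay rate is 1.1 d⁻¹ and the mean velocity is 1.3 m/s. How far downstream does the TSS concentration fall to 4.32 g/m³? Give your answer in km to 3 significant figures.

63.6 km

From C = C₀·e^(−kt), t = ln(C₀/C)/k = ln(8.05/4.32)/1.1 = 0.6224/1.1 = 0.5658 d.
Distance = v·t = 1.3 m/s × 4.889e+04 s = 6.355e+04 m = 63.55 km.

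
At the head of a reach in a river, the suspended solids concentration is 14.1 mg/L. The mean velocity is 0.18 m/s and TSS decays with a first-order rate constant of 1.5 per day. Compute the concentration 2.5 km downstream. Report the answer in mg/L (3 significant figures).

Travel time t = 2.5 km / 0.18 m/s = 2500/0.18 = 1.389e+04 s = 0.1608 d.
First-order decay: C = 14.1·exp(−1.5·0.1608) = 14.1·0.7857 = 11.08 mg/L.

11.1 mg/L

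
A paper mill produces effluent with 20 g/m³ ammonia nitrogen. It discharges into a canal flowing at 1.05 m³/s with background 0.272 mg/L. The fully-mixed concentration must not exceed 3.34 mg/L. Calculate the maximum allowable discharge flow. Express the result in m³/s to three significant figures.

0.193 m³/s

Mass balance at complete mixing: C_std·(Q_w + Q_r) = Q_w·C_e + Q_r·C_b.
Rearranging, Q_w = Q_r·(C_std − C_b)/(C_e − C_std) = 1.05·(3.34 − 0.272) / (20 − 3.34) = 0.1934 m³/s.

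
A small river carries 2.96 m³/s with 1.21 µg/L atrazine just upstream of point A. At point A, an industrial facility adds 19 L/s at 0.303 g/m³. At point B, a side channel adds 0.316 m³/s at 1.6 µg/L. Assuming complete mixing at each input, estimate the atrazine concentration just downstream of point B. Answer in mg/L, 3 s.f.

1.21 µg/L = 0.00121 mg/L.
19 L/s = 0.019 m³/s.
After input A: C = (2.96·0.00121 + 0.019·0.303) / 2.979 = 0.003135 mg/L.
1.6 µg/L = 0.0016 mg/L.
After input B: C = (2.979·0.003135 + 0.316·0.0016) / 3.295 = 0.002988 mg/L.

0.00299 mg/L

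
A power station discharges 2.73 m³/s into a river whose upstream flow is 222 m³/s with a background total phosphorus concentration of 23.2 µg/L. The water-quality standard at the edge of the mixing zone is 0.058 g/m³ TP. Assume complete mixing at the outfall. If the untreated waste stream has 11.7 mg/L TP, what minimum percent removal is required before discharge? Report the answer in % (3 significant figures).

75.3 %

23.2 µg/L = 0.0232 mg/L.
Mass balance: 0.058·224.7 = 2.73·Cₑ + 222·0.0232.
Cₑ = (13.03 − 5.15) / 2.73 = 2.888 mg/L.
Required removal = 1 − 2.888/11.7 = 75.32 %.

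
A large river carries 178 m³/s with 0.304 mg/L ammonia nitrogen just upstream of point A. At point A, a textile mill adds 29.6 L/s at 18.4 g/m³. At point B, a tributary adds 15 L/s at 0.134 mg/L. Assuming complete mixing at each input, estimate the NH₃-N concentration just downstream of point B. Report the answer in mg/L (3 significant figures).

29.6 L/s = 0.0296 m³/s.
After input A: C = (178·0.304 + 0.0296·18.4) / 178 = 0.307 mg/L.
15 L/s = 0.015 m³/s.
After input B: C = (178·0.307 + 0.015·0.134) / 178 = 0.307 mg/L.

0.307 mg/L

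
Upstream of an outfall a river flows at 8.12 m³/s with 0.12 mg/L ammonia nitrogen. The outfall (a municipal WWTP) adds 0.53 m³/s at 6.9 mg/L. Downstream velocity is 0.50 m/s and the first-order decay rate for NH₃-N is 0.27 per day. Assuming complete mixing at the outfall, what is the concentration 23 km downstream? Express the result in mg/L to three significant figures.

0.464 mg/L

After complete mixing, C₀ = (0.53·6.9 + 8.12·0.12) / 8.65 = 0.5354 mg/L.
Travel time t = 2.3e+04 m / 0.50 m/s = 4.6e+04 s = 0.5324 d.
C = 0.5354·exp(−0.27·0.5324) = 0.5354·0.8661 = 0.4637 mg/L.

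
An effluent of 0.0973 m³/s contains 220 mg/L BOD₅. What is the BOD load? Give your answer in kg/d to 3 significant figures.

1850 kg/d

Mass flux = Q·C = 0.0973 m³/s × 220 g/m³ = 21.41 g/s.
= 21.41 g/s × 86.4 = 1849 kg/d.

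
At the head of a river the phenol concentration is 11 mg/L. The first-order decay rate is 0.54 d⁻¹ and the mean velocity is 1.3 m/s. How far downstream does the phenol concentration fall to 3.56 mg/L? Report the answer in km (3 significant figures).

235 km

From C = C₀·e^(−kt), t = ln(C₀/C)/k = ln(11/3.56)/0.54 = 1.128/0.54 = 2.089 d.
Distance = v·t = 1.3 m/s × 1.805e+05 s = 2.347e+05 m = 234.7 km.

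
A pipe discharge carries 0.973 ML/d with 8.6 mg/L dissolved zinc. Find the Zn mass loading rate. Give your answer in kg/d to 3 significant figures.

0.973 ML/d = 0.01126 m³/s.
Mass flux = Q·C = 0.01126 m³/s × 8.6 g/m³ = 0.09685 g/s.
= 0.09685 g/s × 86.4 = 8.368 kg/d.

8.37 kg/d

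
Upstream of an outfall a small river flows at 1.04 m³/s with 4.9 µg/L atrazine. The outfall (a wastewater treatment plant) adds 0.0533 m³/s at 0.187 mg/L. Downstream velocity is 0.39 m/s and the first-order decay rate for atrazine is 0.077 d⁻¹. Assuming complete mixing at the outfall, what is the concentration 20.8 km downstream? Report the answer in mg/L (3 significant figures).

4.9 µg/L = 0.0049 mg/L.
After complete mixing, C₀ = (0.0533·0.187 + 1.04·0.0049) / 1.093 = 0.01378 mg/L.
Travel time t = 2.08e+04 m / 0.39 m/s = 5.333e+04 s = 0.6173 d.
C = 0.01378·exp(−0.077·0.6173) = 0.01378·0.9536 = 0.01314 mg/L.

0.0131 mg/L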